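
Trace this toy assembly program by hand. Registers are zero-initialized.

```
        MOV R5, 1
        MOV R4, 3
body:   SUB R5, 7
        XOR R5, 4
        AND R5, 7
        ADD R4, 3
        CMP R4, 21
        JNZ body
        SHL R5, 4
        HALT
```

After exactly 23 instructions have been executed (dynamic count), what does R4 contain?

R5=1
R4=3
R5=1-7=-6
R5=(-6)^4=-2
R5=(-2)&7=6
R4=3+3=6
CMP R4, 21  (cmp 6,21)
JNZ body: taken
R5=6-7=-1
R5=(-1)^4=-5
R5=(-5)&7=3
R4=6+3=9
CMP R4, 21  (cmp 9,21)
JNZ body: taken
R5=3-7=-4
R5=(-4)^4=-8
R5=(-8)&7=0
R4=9+3=12
CMP R4, 21  (cmp 12,21)
JNZ body: taken
R5=0-7=-7
R5=(-7)^4=-3
R5=(-3)&7=5
After step 23: R4 = 12.

12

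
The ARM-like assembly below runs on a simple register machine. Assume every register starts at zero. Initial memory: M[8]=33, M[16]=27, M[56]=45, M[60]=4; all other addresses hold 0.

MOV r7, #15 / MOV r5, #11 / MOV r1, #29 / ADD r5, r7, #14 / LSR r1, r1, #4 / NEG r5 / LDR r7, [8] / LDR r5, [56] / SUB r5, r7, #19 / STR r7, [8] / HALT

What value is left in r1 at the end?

after MOV r7, #15: r7=15
after MOV r5, #11: r5=11
after MOV r1, #29: r1=29
after ADD r5, r7, #14: r5=15+14=29
after LSR r1, r1, #4: r1=29>>4=1
after NEG r5: r5=-(29)=-29
after LDR r7, [8]: r7=M[8]=33
after LDR r5, [56]: r5=M[56]=45
after SUB r5, r7, #19: r5=33-19=14
STR r7, [8] → M[8]=33
halt.

1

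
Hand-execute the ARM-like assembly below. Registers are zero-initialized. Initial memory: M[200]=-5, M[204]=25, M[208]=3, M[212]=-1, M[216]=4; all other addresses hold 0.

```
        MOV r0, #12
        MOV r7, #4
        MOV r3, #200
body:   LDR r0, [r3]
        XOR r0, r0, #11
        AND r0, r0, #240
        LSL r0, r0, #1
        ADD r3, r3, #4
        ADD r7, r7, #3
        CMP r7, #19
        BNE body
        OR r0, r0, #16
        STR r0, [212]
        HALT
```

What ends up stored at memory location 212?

16

after MOV r0, #12: r0=12
after MOV r7, #4: r7=4
after MOV r3, #200: r3=200
after LDR r0, [r3]: r0=M[200]=-5
after XOR r0, r0, #11: r0=(-5)^11=-16
after AND r0, r0, #240: r0=(-16)&240=240
after LSL r0, r0, #1: r0=240<<1=480
after ADD r3, r3, #4: r3=200+4=204
after ADD r7, r7, #3: r7=4+3=7
CMP r7, #19  (cmp 7,19)
BNE body: taken
after LDR r0, [r3]: r0=M[204]=25
after XOR r0, r0, #11: r0=25^11=18
after AND r0, r0, #240: r0=18&240=16
after LSL r0, r0, #1: r0=16<<1=32
after ADD r3, r3, #4: r3=204+4=208
after ADD r7, r7, #3: r7=7+3=10
CMP r7, #19  (cmp 10,19)
BNE body: taken
after LDR r0, [r3]: r0=M[208]=3
after XOR r0, r0, #11: r0=3^11=8
after AND r0, r0, #240: r0=8&240=0
after LSL r0, r0, #1: r0=0<<1=0
after ADD r3, r3, #4: r3=208+4=212
after ADD r7, r7, #3: r7=10+3=13
CMP r7, #19  (cmp 13,19)
BNE body: taken
after LDR r0, [r3]: r0=M[212]=-1
after XOR r0, r0, #11: r0=(-1)^11=-12
after AND r0, r0, #240: r0=(-12)&240=240
after LSL r0, r0, #1: r0=240<<1=480
after ADD r3, r3, #4: r3=212+4=216
after ADD r7, r7, #3: r7=13+3=16
CMP r7, #19  (cmp 16,19)
BNE body: taken
after LDR r0, [r3]: r0=M[216]=4
after XOR r0, r0, #11: r0=4^11=15
after AND r0, r0, #240: r0=15&240=0
after LSL r0, r0, #1: r0=0<<1=0
after ADD r3, r3, #4: r3=216+4=220
after ADD r7, r7, #3: r7=16+3=19
CMP r7, #19  (cmp 19,19)
BNE body: not taken
after OR r0, r0, #16: r0=0|16=16
STR r0, [212] → M[212]=16
halt.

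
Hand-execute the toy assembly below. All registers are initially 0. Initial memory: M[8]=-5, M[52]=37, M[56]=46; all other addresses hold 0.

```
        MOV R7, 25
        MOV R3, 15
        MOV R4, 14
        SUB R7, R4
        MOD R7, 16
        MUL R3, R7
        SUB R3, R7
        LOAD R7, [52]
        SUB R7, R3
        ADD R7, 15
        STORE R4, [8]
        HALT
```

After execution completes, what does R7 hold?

-102

MOV R7, 25 → R7=25
MOV R3, 15 → R3=15
MOV R4, 14 → R4=14
SUB R7, R4 → R7=25-14=11
MOD R7, 16 → R7=11%16=11
MUL R3, R7 → R3=15*11=165
SUB R3, R7 → R3=165-11=154
LOAD R7, [52] → R7=M[52]=37
SUB R7, R3 → R7=37-154=-117
ADD R7, 15 → R7=(-117)+15=-102
STORE R4, [8] → M[8]=14
halt.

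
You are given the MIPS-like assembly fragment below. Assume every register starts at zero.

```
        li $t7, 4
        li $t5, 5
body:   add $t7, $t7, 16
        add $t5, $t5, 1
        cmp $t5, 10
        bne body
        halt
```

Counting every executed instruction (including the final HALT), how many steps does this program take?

23

li $t7, 4 → $t7=4
li $t5, 5 → $t5=5
add $t7, $t7, 16 → $t7=4+16=20
add $t5, $t5, 1 → $t5=5+1=6
cmp $t5, 10  (cmp 6,10)
bne body: taken
add $t7, $t7, 16 → $t7=20+16=36
add $t5, $t5, 1 → $t5=6+1=7
cmp $t5, 10  (cmp 7,10)
bne body: taken
add $t7, $t7, 16 → $t7=36+16=52
add $t5, $t5, 1 → $t5=7+1=8
cmp $t5, 10  (cmp 8,10)
bne body: taken
add $t7, $t7, 16 → $t7=52+16=68
add $t5, $t5, 1 → $t5=8+1=9
cmp $t5, 10  (cmp 9,10)
bne body: taken
add $t7, $t7, 16 → $t7=68+16=84
add $t5, $t5, 1 → $t5=9+1=10
cmp $t5, 10  (cmp 10,10)
bne body: not taken
halt.
Total executed instructions: 23.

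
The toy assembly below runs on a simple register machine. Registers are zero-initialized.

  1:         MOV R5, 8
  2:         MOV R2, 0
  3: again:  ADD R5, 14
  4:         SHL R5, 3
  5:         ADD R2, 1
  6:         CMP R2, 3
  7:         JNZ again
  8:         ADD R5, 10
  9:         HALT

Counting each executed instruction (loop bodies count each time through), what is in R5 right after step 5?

R5=8
R2=0
R5=8+14=22
R5=22<<3=176
R2=0+1=1
After step 5: R5 = 176.

176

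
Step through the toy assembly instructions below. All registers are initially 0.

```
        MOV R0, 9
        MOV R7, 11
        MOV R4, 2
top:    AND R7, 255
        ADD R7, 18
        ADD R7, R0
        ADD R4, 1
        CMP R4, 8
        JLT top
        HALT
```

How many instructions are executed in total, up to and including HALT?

40

after MOV R0, 9: R0=9
after MOV R7, 11: R7=11
after MOV R4, 2: R4=2
after AND R7, 255: R7=11&255=11
after ADD R7, 18: R7=11+18=29
after ADD R7, R0: R7=29+9=38
after ADD R4, 1: R4=2+1=3
CMP R4, 8  (cmp 3,8)
JLT top: taken
after AND R7, 255: R7=38&255=38
after ADD R7, 18: R7=38+18=56
after ADD R7, R0: R7=56+9=65
after ADD R4, 1: R4=3+1=4
CMP R4, 8  (cmp 4,8)
JLT top: taken
after AND R7, 255: R7=65&255=65
after ADD R7, 18: R7=65+18=83
after ADD R7, R0: R7=83+9=92
after ADD R4, 1: R4=4+1=5
CMP R4, 8  (cmp 5,8)
JLT top: taken
after AND R7, 255: R7=92&255=92
after ADD R7, 18: R7=92+18=110
after ADD R7, R0: R7=110+9=119
after ADD R4, 1: R4=5+1=6
CMP R4, 8  (cmp 6,8)
JLT top: taken
after AND R7, 255: R7=119&255=119
after ADD R7, 18: R7=119+18=137
after ADD R7, R0: R7=137+9=146
after ADD R4, 1: R4=6+1=7
CMP R4, 8  (cmp 7,8)
JLT top: taken
after AND R7, 255: R7=146&255=146
after ADD R7, 18: R7=146+18=164
after ADD R7, R0: R7=164+9=173
after ADD R4, 1: R4=7+1=8
CMP R4, 8  (cmp 8,8)
JLT top: not taken
halt.
Total executed instructions: 40.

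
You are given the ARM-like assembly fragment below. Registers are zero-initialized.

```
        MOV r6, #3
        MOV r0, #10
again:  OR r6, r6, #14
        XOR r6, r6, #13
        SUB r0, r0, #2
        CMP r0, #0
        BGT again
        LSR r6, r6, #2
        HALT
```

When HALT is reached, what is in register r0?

after MOV r6, #3: r6=3
after MOV r0, #10: r0=10
after OR r6, r6, #14: r6=3|14=15
after XOR r6, r6, #13: r6=15^13=2
after SUB r0, r0, #2: r0=10-2=8
CMP r0, #0  (cmp 8,0)
BGT again: taken
after OR r6, r6, #14: r6=2|14=14
after XOR r6, r6, #13: r6=14^13=3
after SUB r0, r0, #2: r0=8-2=6
CMP r0, #0  (cmp 6,0)
BGT again: taken
after OR r6, r6, #14: r6=3|14=15
after XOR r6, r6, #13: r6=15^13=2
after SUB r0, r0, #2: r0=6-2=4
CMP r0, #0  (cmp 4,0)
BGT again: taken
after OR r6, r6, #14: r6=2|14=14
after XOR r6, r6, #13: r6=14^13=3
after SUB r0, r0, #2: r0=4-2=2
CMP r0, #0  (cmp 2,0)
BGT again: taken
after OR r6, r6, #14: r6=3|14=15
after XOR r6, r6, #13: r6=15^13=2
after SUB r0, r0, #2: r0=2-2=0
CMP r0, #0  (cmp 0,0)
BGT again: not taken
after LSR r6, r6, #2: r6=2>>2=0
halt.

0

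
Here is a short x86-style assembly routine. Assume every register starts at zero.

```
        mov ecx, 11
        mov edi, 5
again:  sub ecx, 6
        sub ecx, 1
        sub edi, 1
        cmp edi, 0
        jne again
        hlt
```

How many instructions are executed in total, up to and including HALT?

28

after mov ecx, 11: ecx=11
after mov edi, 5: edi=5
after sub ecx, 6: ecx=11-6=5
after sub ecx, 1: ecx=5-1=4
after sub edi, 1: edi=5-1=4
cmp edi, 0  (cmp 4,0)
jne again: taken
after sub ecx, 6: ecx=4-6=-2
after sub ecx, 1: ecx=(-2)-1=-3
after sub edi, 1: edi=4-1=3
cmp edi, 0  (cmp 3,0)
jne again: taken
after sub ecx, 6: ecx=(-3)-6=-9
after sub ecx, 1: ecx=(-9)-1=-10
after sub edi, 1: edi=3-1=2
cmp edi, 0  (cmp 2,0)
jne again: taken
after sub ecx, 6: ecx=(-10)-6=-16
after sub ecx, 1: ecx=(-16)-1=-17
after sub edi, 1: edi=2-1=1
cmp edi, 0  (cmp 1,0)
jne again: taken
after sub ecx, 6: ecx=(-17)-6=-23
after sub ecx, 1: ecx=(-23)-1=-24
after sub edi, 1: edi=1-1=0
cmp edi, 0  (cmp 0,0)
jne again: not taken
halt.
Total executed instructions: 28.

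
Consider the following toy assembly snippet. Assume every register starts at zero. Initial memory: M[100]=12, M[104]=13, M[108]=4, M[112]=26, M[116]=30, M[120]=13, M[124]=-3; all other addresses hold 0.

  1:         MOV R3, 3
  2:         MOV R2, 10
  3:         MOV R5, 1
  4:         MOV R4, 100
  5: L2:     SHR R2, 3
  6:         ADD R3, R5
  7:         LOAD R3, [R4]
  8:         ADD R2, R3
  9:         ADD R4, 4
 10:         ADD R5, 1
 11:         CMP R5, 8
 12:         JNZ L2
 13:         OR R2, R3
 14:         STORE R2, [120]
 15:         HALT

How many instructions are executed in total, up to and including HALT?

after MOV R3, 3: R3=3
after MOV R2, 10: R2=10
after MOV R5, 1: R5=1
after MOV R4, 100: R4=100
after SHR R2, 3: R2=10>>3=1
after ADD R3, R5: R3=3+1=4
after LOAD R3, [R4]: R3=M[100]=12
after ADD R2, R3: R2=1+12=13
after ADD R4, 4: R4=100+4=104
after ADD R5, 1: R5=1+1=2
CMP R5, 8  (cmp 2,8)
JNZ L2: taken
after SHR R2, 3: R2=13>>3=1
after ADD R3, R5: R3=12+2=14
after LOAD R3, [R4]: R3=M[104]=13
after ADD R2, R3: R2=1+13=14
after ADD R4, 4: R4=104+4=108
after ADD R5, 1: R5=2+1=3
CMP R5, 8  (cmp 3,8)
JNZ L2: taken
after SHR R2, 3: R2=14>>3=1
after ADD R3, R5: R3=13+3=16
after LOAD R3, [R4]: R3=M[108]=4
after ADD R2, R3: R2=1+4=5
after ADD R4, 4: R4=108+4=112
after ADD R5, 1: R5=3+1=4
CMP R5, 8  (cmp 4,8)
JNZ L2: taken
after SHR R2, 3: R2=5>>3=0
after ADD R3, R5: R3=4+4=8
after LOAD R3, [R4]: R3=M[112]=26
after ADD R2, R3: R2=0+26=26
after ADD R4, 4: R4=112+4=116
after ADD R5, 1: R5=4+1=5
CMP R5, 8  (cmp 5,8)
JNZ L2: taken
after SHR R2, 3: R2=26>>3=3
after ADD R3, R5: R3=26+5=31
after LOAD R3, [R4]: R3=M[116]=30
after ADD R2, R3: R2=3+30=33
after ADD R4, 4: R4=116+4=120
after ADD R5, 1: R5=5+1=6
CMP R5, 8  (cmp 6,8)
JNZ L2: taken
after SHR R2, 3: R2=33>>3=4
after ADD R3, R5: R3=30+6=36
after LOAD R3, [R4]: R3=M[120]=13
after ADD R2, R3: R2=4+13=17
after ADD R4, 4: R4=120+4=124
after ADD R5, 1: R5=6+1=7
CMP R5, 8  (cmp 7,8)
JNZ L2: taken
after SHR R2, 3: R2=17>>3=2
after ADD R3, R5: R3=13+7=20
after LOAD R3, [R4]: R3=M[124]=-3
after ADD R2, R3: R2=2+(-3)=-1
after ADD R4, 4: R4=124+4=128
after ADD R5, 1: R5=7+1=8
CMP R5, 8  (cmp 8,8)
JNZ L2: not taken
after OR R2, R3: R2=(-1)|(-3)=-1
STORE R2, [120] → M[120]=-1
halt.
Total executed instructions: 63.

63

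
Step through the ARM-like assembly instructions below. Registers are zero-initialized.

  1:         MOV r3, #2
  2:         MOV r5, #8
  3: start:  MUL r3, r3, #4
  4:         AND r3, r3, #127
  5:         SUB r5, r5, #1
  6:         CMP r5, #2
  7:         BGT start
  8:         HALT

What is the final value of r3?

r3=2
r5=8
r3=2*4=8
r3=8&127=8
r5=8-1=7
CMP r5, #2  (cmp 7,2)
BGT start: taken
r3=8*4=32
r3=32&127=32
r5=7-1=6
CMP r5, #2  (cmp 6,2)
BGT start: taken
r3=32*4=128
r3=128&127=0
r5=6-1=5
CMP r5, #2  (cmp 5,2)
BGT start: taken
r3=0*4=0
r3=0&127=0
r5=5-1=4
CMP r5, #2  (cmp 4,2)
BGT start: taken
r3=0*4=0
r3=0&127=0
r5=4-1=3
CMP r5, #2  (cmp 3,2)
BGT start: taken
r3=0*4=0
r3=0&127=0
r5=3-1=2
CMP r5, #2  (cmp 2,2)
BGT start: not taken
halt.

0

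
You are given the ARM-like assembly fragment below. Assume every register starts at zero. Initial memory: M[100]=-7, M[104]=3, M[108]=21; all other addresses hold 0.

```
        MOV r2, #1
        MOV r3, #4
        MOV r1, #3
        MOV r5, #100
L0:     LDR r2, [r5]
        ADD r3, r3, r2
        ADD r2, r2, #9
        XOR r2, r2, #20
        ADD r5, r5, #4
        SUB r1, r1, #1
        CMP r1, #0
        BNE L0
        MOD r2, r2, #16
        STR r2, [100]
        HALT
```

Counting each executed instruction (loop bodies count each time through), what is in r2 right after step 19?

24

r2=1
r3=4
r1=3
r5=100
r2=M[100]=-7
r3=4+(-7)=-3
r2=(-7)+9=2
r2=2^20=22
r5=100+4=104
r1=3-1=2
CMP r1, #0  (cmp 2,0)
BNE L0: taken
r2=M[104]=3
r3=(-3)+3=0
r2=3+9=12
r2=12^20=24
r5=104+4=108
r1=2-1=1
CMP r1, #0  (cmp 1,0)
After step 19: r2 = 24.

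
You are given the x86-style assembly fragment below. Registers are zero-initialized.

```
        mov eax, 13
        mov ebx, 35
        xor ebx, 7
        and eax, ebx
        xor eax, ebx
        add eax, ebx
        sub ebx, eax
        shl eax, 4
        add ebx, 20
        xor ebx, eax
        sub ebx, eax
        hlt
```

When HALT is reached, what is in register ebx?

-2188

mov eax, 13 → eax=13
mov ebx, 35 → ebx=35
xor ebx, 7 → ebx=35^7=36
and eax, ebx → eax=13&36=4
xor eax, ebx → eax=4^36=32
add eax, ebx → eax=32+36=68
sub ebx, eax → ebx=36-68=-32
shl eax, 4 → eax=68<<4=1088
add ebx, 20 → ebx=(-32)+20=-12
xor ebx, eax → ebx=(-12)^1088=-1100
sub ebx, eax → ebx=(-1100)-1088=-2188
halt.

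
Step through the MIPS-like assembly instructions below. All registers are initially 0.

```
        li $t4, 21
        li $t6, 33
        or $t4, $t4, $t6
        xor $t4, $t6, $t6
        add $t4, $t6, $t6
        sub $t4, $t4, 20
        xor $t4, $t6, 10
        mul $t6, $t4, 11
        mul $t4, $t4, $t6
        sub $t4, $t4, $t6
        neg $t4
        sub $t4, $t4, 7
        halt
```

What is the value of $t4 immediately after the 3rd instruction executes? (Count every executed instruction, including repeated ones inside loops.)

53

$t4=21
$t6=33
$t4=21|33=53
After step 3: $t4 = 53.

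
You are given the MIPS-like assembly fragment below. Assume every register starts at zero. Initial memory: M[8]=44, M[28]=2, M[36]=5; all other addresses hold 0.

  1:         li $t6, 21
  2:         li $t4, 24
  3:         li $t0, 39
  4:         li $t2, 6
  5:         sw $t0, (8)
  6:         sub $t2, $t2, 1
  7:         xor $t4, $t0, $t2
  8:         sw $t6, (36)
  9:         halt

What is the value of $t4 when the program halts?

$t6=21
$t4=24
$t0=39
$t2=6
sw $t0, (8) → M[8]=39
$t2=6-1=5
$t4=39^5=34
sw $t6, (36) → M[36]=21
halt.

34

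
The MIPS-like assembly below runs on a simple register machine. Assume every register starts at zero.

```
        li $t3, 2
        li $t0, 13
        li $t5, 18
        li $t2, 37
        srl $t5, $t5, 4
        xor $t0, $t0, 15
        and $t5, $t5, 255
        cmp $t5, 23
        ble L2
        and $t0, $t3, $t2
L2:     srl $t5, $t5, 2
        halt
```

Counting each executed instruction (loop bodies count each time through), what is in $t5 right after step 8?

1

li $t3, 2 → $t3=2
li $t0, 13 → $t0=13
li $t5, 18 → $t5=18
li $t2, 37 → $t2=37
srl $t5, $t5, 4 → $t5=18>>4=1
xor $t0, $t0, 15 → $t0=13^15=2
and $t5, $t5, 255 → $t5=1&255=1
cmp $t5, 23  (cmp 1,23)
After step 8: $t5 = 1.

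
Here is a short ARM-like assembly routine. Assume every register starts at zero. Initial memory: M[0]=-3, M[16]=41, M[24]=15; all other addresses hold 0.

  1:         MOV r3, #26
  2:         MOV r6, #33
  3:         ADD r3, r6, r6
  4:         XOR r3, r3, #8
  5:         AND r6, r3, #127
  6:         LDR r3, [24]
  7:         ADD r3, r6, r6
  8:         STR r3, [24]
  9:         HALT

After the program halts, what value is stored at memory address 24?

148

r3=26
r6=33
r3=33+33=66
r3=66^8=74
r6=74&127=74
r3=M[24]=15
r3=74+74=148
STR r3, [24] → M[24]=148
halt.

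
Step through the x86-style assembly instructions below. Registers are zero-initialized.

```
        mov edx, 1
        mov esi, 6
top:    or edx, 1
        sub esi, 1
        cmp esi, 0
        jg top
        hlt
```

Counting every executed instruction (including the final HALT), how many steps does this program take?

27

mov edx, 1 → edx=1
mov esi, 6 → esi=6
or edx, 1 → edx=1|1=1
sub esi, 1 → esi=6-1=5
cmp esi, 0  (cmp 5,0)
jg top: taken
or edx, 1 → edx=1|1=1
sub esi, 1 → esi=5-1=4
cmp esi, 0  (cmp 4,0)
jg top: taken
or edx, 1 → edx=1|1=1
sub esi, 1 → esi=4-1=3
cmp esi, 0  (cmp 3,0)
jg top: taken
or edx, 1 → edx=1|1=1
sub esi, 1 → esi=3-1=2
cmp esi, 0  (cmp 2,0)
jg top: taken
or edx, 1 → edx=1|1=1
sub esi, 1 → esi=2-1=1
cmp esi, 0  (cmp 1,0)
jg top: taken
or edx, 1 → edx=1|1=1
sub esi, 1 → esi=1-1=0
cmp esi, 0  (cmp 0,0)
jg top: not taken
halt.
Total executed instructions: 27.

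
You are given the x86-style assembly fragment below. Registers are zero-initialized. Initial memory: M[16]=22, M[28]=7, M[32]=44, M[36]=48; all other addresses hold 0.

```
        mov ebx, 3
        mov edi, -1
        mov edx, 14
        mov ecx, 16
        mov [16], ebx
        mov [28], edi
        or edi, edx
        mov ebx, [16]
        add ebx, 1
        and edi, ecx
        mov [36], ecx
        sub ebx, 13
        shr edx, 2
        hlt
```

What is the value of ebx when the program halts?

-9

ebx=3
edi=-1
edx=14
ecx=16
mov [16], ebx → M[16]=3
mov [28], edi → M[28]=-1
edi=(-1)|14=-1
ebx=M[16]=3
ebx=3+1=4
edi=(-1)&16=16
mov [36], ecx → M[36]=16
ebx=4-13=-9
edx=14>>2=3
halt.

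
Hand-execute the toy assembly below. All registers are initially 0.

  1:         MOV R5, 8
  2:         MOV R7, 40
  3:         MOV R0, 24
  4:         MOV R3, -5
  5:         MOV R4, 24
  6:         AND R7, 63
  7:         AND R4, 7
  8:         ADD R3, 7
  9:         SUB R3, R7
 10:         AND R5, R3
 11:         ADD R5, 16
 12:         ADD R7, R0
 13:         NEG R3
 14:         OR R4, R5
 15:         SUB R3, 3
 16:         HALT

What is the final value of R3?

35

after MOV R5, 8: R5=8
after MOV R7, 40: R7=40
after MOV R0, 24: R0=24
after MOV R3, -5: R3=-5
after MOV R4, 24: R4=24
after AND R7, 63: R7=40&63=40
after AND R4, 7: R4=24&7=0
after ADD R3, 7: R3=(-5)+7=2
after SUB R3, R7: R3=2-40=-38
after AND R5, R3: R5=8&(-38)=8
after ADD R5, 16: R5=8+16=24
after ADD R7, R0: R7=40+24=64
after NEG R3: R3=-(-38)=38
after OR R4, R5: R4=0|24=24
after SUB R3, 3: R3=38-3=35
halt.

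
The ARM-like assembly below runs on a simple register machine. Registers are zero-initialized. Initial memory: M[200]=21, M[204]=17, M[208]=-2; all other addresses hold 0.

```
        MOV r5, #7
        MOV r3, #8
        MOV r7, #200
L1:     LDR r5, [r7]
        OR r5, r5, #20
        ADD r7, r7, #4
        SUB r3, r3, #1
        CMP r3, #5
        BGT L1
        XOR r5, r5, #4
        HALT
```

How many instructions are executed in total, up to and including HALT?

23

r5=7
r3=8
r7=200
r5=M[200]=21
r5=21|20=21
r7=200+4=204
r3=8-1=7
CMP r3, #5  (cmp 7,5)
BGT L1: taken
r5=M[204]=17
r5=17|20=21
r7=204+4=208
r3=7-1=6
CMP r3, #5  (cmp 6,5)
BGT L1: taken
r5=M[208]=-2
r5=(-2)|20=-2
r7=208+4=212
r3=6-1=5
CMP r3, #5  (cmp 5,5)
BGT L1: not taken
r5=(-2)^4=-6
halt.
Total executed instructions: 23.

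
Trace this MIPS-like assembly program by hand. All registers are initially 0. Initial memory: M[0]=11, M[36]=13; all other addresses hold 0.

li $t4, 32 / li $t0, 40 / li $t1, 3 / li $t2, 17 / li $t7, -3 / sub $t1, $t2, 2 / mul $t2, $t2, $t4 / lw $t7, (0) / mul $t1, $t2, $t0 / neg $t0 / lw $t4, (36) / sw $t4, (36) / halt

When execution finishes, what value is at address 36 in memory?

13

after li $t4, 32: $t4=32
after li $t0, 40: $t0=40
after li $t1, 3: $t1=3
after li $t2, 17: $t2=17
after li $t7, -3: $t7=-3
after sub $t1, $t2, 2: $t1=17-2=15
after mul $t2, $t2, $t4: $t2=17*32=544
after lw $t7, (0): $t7=M[0]=11
after mul $t1, $t2, $t0: $t1=544*40=21760
after neg $t0: $t0=-(40)=-40
after lw $t4, (36): $t4=M[36]=13
sw $t4, (36) → M[36]=13
halt.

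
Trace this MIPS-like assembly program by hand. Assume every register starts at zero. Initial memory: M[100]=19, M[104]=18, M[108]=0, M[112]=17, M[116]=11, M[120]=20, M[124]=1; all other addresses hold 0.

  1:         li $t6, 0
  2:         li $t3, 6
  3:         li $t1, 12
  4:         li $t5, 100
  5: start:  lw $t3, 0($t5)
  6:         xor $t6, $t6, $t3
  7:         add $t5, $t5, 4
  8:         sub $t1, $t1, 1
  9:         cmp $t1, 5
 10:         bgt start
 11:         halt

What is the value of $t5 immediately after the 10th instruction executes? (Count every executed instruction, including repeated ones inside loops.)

after li $t6, 0: $t6=0
after li $t3, 6: $t3=6
after li $t1, 12: $t1=12
after li $t5, 100: $t5=100
after lw $t3, 0($t5): $t3=M[100]=19
after xor $t6, $t6, $t3: $t6=0^19=19
after add $t5, $t5, 4: $t5=100+4=104
after sub $t1, $t1, 1: $t1=12-1=11
cmp $t1, 5  (cmp 11,5)
bgt start: taken
After step 10: $t5 = 104.

104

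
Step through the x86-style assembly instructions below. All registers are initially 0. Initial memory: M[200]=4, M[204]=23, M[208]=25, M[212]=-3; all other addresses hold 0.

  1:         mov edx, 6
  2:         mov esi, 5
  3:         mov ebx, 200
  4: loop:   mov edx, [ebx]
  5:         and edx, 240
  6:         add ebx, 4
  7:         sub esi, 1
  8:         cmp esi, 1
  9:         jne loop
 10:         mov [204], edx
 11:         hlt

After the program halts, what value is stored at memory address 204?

240

after mov edx, 6: edx=6
after mov esi, 5: esi=5
after mov ebx, 200: ebx=200
after mov edx, [ebx]: edx=M[200]=4
after and edx, 240: edx=4&240=0
after add ebx, 4: ebx=200+4=204
after sub esi, 1: esi=5-1=4
cmp esi, 1  (cmp 4,1)
jne loop: taken
after mov edx, [ebx]: edx=M[204]=23
after and edx, 240: edx=23&240=16
after add ebx, 4: ebx=204+4=208
after sub esi, 1: esi=4-1=3
cmp esi, 1  (cmp 3,1)
jne loop: taken
after mov edx, [ebx]: edx=M[208]=25
after and edx, 240: edx=25&240=16
after add ebx, 4: ebx=208+4=212
after sub esi, 1: esi=3-1=2
cmp esi, 1  (cmp 2,1)
jne loop: taken
after mov edx, [ebx]: edx=M[212]=-3
after and edx, 240: edx=(-3)&240=240
after add ebx, 4: ebx=212+4=216
after sub esi, 1: esi=2-1=1
cmp esi, 1  (cmp 1,1)
jne loop: not taken
mov [204], edx → M[204]=240
halt.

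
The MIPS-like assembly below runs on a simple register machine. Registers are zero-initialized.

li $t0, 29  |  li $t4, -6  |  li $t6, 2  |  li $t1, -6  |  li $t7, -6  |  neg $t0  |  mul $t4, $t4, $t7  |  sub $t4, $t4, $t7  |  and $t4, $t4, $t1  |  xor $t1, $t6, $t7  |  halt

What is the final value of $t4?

42

li $t0, 29 → $t0=29
li $t4, -6 → $t4=-6
li $t6, 2 → $t6=2
li $t1, -6 → $t1=-6
li $t7, -6 → $t7=-6
neg $t0 → $t0=-(29)=-29
mul $t4, $t4, $t7 → $t4=(-6)*(-6)=36
sub $t4, $t4, $t7 → $t4=36-(-6)=42
and $t4, $t4, $t1 → $t4=42&(-6)=42
xor $t1, $t6, $t7 → $t1=2^(-6)=-8
halt.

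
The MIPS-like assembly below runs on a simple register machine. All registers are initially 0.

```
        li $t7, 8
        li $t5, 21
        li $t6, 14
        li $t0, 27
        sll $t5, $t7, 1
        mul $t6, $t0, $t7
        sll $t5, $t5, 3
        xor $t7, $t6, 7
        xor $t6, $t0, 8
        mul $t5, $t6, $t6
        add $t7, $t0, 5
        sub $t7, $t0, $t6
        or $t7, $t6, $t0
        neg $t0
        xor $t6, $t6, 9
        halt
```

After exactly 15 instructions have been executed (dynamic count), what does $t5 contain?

li $t7, 8 → $t7=8
li $t5, 21 → $t5=21
li $t6, 14 → $t6=14
li $t0, 27 → $t0=27
sll $t5, $t7, 1 → $t5=8<<1=16
mul $t6, $t0, $t7 → $t6=27*8=216
sll $t5, $t5, 3 → $t5=16<<3=128
xor $t7, $t6, 7 → $t7=216^7=223
xor $t6, $t0, 8 → $t6=27^8=19
mul $t5, $t6, $t6 → $t5=19*19=361
add $t7, $t0, 5 → $t7=27+5=32
sub $t7, $t0, $t6 → $t7=27-19=8
or $t7, $t6, $t0 → $t7=19|27=27
neg $t0 → $t0=-(27)=-27
xor $t6, $t6, 9 → $t6=19^9=26
After step 15: $t5 = 361.

361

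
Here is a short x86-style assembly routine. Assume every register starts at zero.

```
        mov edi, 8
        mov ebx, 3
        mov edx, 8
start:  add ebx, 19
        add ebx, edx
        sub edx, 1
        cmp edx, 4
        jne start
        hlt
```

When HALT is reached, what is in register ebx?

after mov edi, 8: edi=8
after mov ebx, 3: ebx=3
after mov edx, 8: edx=8
after add ebx, 19: ebx=3+19=22
after add ebx, edx: ebx=22+8=30
after sub edx, 1: edx=8-1=7
cmp edx, 4  (cmp 7,4)
jne start: taken
after add ebx, 19: ebx=30+19=49
after add ebx, edx: ebx=49+7=56
after sub edx, 1: edx=7-1=6
cmp edx, 4  (cmp 6,4)
jne start: taken
after add ebx, 19: ebx=56+19=75
after add ebx, edx: ebx=75+6=81
after sub edx, 1: edx=6-1=5
cmp edx, 4  (cmp 5,4)
jne start: taken
after add ebx, 19: ebx=81+19=100
after add ebx, edx: ebx=100+5=105
after sub edx, 1: edx=5-1=4
cmp edx, 4  (cmp 4,4)
jne start: not taken
halt.

105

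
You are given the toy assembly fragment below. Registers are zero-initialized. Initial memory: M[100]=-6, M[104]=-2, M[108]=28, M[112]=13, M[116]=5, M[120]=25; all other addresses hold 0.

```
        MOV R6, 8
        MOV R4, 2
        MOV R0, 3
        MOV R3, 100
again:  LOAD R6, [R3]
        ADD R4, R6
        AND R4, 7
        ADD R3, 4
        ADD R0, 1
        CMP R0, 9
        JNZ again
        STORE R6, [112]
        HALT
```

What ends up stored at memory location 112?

MOV R6, 8 → R6=8
MOV R4, 2 → R4=2
MOV R0, 3 → R0=3
MOV R3, 100 → R3=100
LOAD R6, [R3] → R6=M[100]=-6
ADD R4, R6 → R4=2+(-6)=-4
AND R4, 7 → R4=(-4)&7=4
ADD R3, 4 → R3=100+4=104
ADD R0, 1 → R0=3+1=4
CMP R0, 9  (cmp 4,9)
JNZ again: taken
LOAD R6, [R3] → R6=M[104]=-2
ADD R4, R6 → R4=4+(-2)=2
AND R4, 7 → R4=2&7=2
ADD R3, 4 → R3=104+4=108
ADD R0, 1 → R0=4+1=5
CMP R0, 9  (cmp 5,9)
JNZ again: taken
LOAD R6, [R3] → R6=M[108]=28
ADD R4, R6 → R4=2+28=30
AND R4, 7 → R4=30&7=6
ADD R3, 4 → R3=108+4=112
ADD R0, 1 → R0=5+1=6
CMP R0, 9  (cmp 6,9)
JNZ again: taken
LOAD R6, [R3] → R6=M[112]=13
ADD R4, R6 → R4=6+13=19
AND R4, 7 → R4=19&7=3
ADD R3, 4 → R3=112+4=116
ADD R0, 1 → R0=6+1=7
CMP R0, 9  (cmp 7,9)
JNZ again: taken
LOAD R6, [R3] → R6=M[116]=5
ADD R4, R6 → R4=3+5=8
AND R4, 7 → R4=8&7=0
ADD R3, 4 → R3=116+4=120
ADD R0, 1 → R0=7+1=8
CMP R0, 9  (cmp 8,9)
JNZ again: taken
LOAD R6, [R3] → R6=M[120]=25
ADD R4, R6 → R4=0+25=25
AND R4, 7 → R4=25&7=1
ADD R3, 4 → R3=120+4=124
ADD R0, 1 → R0=8+1=9
CMP R0, 9  (cmp 9,9)
JNZ again: not taken
STORE R6, [112] → M[112]=25
halt.

25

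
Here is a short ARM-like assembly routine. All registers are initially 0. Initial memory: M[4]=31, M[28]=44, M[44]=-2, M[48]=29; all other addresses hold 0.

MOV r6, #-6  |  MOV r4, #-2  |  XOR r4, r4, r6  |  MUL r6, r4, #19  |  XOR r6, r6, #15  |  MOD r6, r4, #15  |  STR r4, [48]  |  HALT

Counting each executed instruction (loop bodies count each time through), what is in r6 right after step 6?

after MOV r6, #-6: r6=-6
after MOV r4, #-2: r4=-2
after XOR r4, r4, r6: r4=(-2)^(-6)=4
after MUL r6, r4, #19: r6=4*19=76
after XOR r6, r6, #15: r6=76^15=67
after MOD r6, r4, #15: r6=4%15=4
After step 6: r6 = 4.

4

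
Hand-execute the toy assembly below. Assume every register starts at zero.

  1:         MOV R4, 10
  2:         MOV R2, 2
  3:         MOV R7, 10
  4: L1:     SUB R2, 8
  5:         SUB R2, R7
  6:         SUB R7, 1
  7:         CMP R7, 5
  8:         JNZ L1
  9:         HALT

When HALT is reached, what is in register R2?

R4=10
R2=2
R7=10
R2=2-8=-6
R2=(-6)-10=-16
R7=10-1=9
CMP R7, 5  (cmp 9,5)
JNZ L1: taken
R2=(-16)-8=-24
R2=(-24)-9=-33
R7=9-1=8
CMP R7, 5  (cmp 8,5)
JNZ L1: taken
R2=(-33)-8=-41
R2=(-41)-8=-49
R7=8-1=7
CMP R7, 5  (cmp 7,5)
JNZ L1: taken
R2=(-49)-8=-57
R2=(-57)-7=-64
R7=7-1=6
CMP R7, 5  (cmp 6,5)
JNZ L1: taken
R2=(-64)-8=-72
R2=(-72)-6=-78
R7=6-1=5
CMP R7, 5  (cmp 5,5)
JNZ L1: not taken
halt.

-78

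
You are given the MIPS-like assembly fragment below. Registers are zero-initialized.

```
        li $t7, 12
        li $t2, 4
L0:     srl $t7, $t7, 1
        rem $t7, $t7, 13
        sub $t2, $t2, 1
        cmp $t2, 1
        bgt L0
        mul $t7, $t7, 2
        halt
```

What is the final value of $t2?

1

li $t7, 12 → $t7=12
li $t2, 4 → $t2=4
srl $t7, $t7, 1 → $t7=12>>1=6
rem $t7, $t7, 13 → $t7=6%13=6
sub $t2, $t2, 1 → $t2=4-1=3
cmp $t2, 1  (cmp 3,1)
bgt L0: taken
srl $t7, $t7, 1 → $t7=6>>1=3
rem $t7, $t7, 13 → $t7=3%13=3
sub $t2, $t2, 1 → $t2=3-1=2
cmp $t2, 1  (cmp 2,1)
bgt L0: taken
srl $t7, $t7, 1 → $t7=3>>1=1
rem $t7, $t7, 13 → $t7=1%13=1
sub $t2, $t2, 1 → $t2=2-1=1
cmp $t2, 1  (cmp 1,1)
bgt L0: not taken
mul $t7, $t7, 2 → $t7=1*2=2
halt.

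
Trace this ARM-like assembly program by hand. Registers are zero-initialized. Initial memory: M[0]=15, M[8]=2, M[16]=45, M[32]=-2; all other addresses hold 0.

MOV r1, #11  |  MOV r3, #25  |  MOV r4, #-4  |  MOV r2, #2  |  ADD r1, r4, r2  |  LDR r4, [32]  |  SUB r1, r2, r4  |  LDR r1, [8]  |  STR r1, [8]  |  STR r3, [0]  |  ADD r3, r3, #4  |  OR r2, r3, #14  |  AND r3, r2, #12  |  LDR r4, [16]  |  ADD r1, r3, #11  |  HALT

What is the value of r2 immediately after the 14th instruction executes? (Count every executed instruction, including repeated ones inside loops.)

MOV r1, #11 → r1=11
MOV r3, #25 → r3=25
MOV r4, #-4 → r4=-4
MOV r2, #2 → r2=2
ADD r1, r4, r2 → r1=(-4)+2=-2
LDR r4, [32] → r4=M[32]=-2
SUB r1, r2, r4 → r1=2-(-2)=4
LDR r1, [8] → r1=M[8]=2
STR r1, [8] → M[8]=2
STR r3, [0] → M[0]=25
ADD r3, r3, #4 → r3=25+4=29
OR r2, r3, #14 → r2=29|14=31
AND r3, r2, #12 → r3=31&12=12
LDR r4, [16] → r4=M[16]=45
After step 14: r2 = 31.

31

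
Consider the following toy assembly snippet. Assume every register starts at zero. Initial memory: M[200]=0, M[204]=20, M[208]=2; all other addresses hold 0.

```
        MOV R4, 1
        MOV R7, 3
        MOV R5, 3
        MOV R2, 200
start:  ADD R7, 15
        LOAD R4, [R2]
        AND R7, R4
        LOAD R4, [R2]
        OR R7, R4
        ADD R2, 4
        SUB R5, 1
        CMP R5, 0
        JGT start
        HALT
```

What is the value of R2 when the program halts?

after MOV R4, 1: R4=1
after MOV R7, 3: R7=3
after MOV R5, 3: R5=3
after MOV R2, 200: R2=200
after ADD R7, 15: R7=3+15=18
after LOAD R4, [R2]: R4=M[200]=0
after AND R7, R4: R7=18&0=0
after LOAD R4, [R2]: R4=M[200]=0
after OR R7, R4: R7=0|0=0
after ADD R2, 4: R2=200+4=204
after SUB R5, 1: R5=3-1=2
CMP R5, 0  (cmp 2,0)
JGT start: taken
after ADD R7, 15: R7=0+15=15
after LOAD R4, [R2]: R4=M[204]=20
after AND R7, R4: R7=15&20=4
after LOAD R4, [R2]: R4=M[204]=20
after OR R7, R4: R7=4|20=20
after ADD R2, 4: R2=204+4=208
after SUB R5, 1: R5=2-1=1
CMP R5, 0  (cmp 1,0)
JGT start: taken
after ADD R7, 15: R7=20+15=35
after LOAD R4, [R2]: R4=M[208]=2
after AND R7, R4: R7=35&2=2
after LOAD R4, [R2]: R4=M[208]=2
after OR R7, R4: R7=2|2=2
after ADD R2, 4: R2=208+4=212
after SUB R5, 1: R5=1-1=0
CMP R5, 0  (cmp 0,0)
JGT start: not taken
halt.

212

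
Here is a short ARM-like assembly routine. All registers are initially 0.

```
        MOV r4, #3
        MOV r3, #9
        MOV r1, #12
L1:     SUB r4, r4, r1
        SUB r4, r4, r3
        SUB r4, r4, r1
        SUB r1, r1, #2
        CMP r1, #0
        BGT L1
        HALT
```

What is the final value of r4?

-135

r4=3
r3=9
r1=12
r4=3-12=-9
r4=(-9)-9=-18
r4=(-18)-12=-30
r1=12-2=10
CMP r1, #0  (cmp 10,0)
BGT L1: taken
r4=(-30)-10=-40
r4=(-40)-9=-49
r4=(-49)-10=-59
r1=10-2=8
CMP r1, #0  (cmp 8,0)
BGT L1: taken
r4=(-59)-8=-67
r4=(-67)-9=-76
r4=(-76)-8=-84
r1=8-2=6
CMP r1, #0  (cmp 6,0)
BGT L1: taken
r4=(-84)-6=-90
r4=(-90)-9=-99
r4=(-99)-6=-105
r1=6-2=4
CMP r1, #0  (cmp 4,0)
BGT L1: taken
r4=(-105)-4=-109
r4=(-109)-9=-118
r4=(-118)-4=-122
r1=4-2=2
CMP r1, #0  (cmp 2,0)
BGT L1: taken
r4=(-122)-2=-124
r4=(-124)-9=-133
r4=(-133)-2=-135
r1=2-2=0
CMP r1, #0  (cmp 0,0)
BGT L1: not taken
halt.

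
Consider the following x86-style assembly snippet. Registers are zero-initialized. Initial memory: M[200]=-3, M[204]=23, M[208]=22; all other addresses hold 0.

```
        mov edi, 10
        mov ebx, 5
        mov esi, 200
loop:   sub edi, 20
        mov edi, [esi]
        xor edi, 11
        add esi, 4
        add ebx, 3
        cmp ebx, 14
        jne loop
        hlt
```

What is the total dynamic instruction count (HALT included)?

25

edi=10
ebx=5
esi=200
edi=10-20=-10
edi=M[200]=-3
edi=(-3)^11=-10
esi=200+4=204
ebx=5+3=8
cmp ebx, 14  (cmp 8,14)
jne loop: taken
edi=(-10)-20=-30
edi=M[204]=23
edi=23^11=28
esi=204+4=208
ebx=8+3=11
cmp ebx, 14  (cmp 11,14)
jne loop: taken
edi=28-20=8
edi=M[208]=22
edi=22^11=29
esi=208+4=212
ebx=11+3=14
cmp ebx, 14  (cmp 14,14)
jne loop: not taken
halt.
Total executed instructions: 25.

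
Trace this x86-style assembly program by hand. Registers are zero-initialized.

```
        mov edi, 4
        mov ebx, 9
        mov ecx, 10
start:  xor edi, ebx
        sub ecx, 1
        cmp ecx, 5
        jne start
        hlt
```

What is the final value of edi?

edi=4
ebx=9
ecx=10
edi=4^9=13
ecx=10-1=9
cmp ecx, 5  (cmp 9,5)
jne start: taken
edi=13^9=4
ecx=9-1=8
cmp ecx, 5  (cmp 8,5)
jne start: taken
edi=4^9=13
ecx=8-1=7
cmp ecx, 5  (cmp 7,5)
jne start: taken
edi=13^9=4
ecx=7-1=6
cmp ecx, 5  (cmp 6,5)
jne start: taken
edi=4^9=13
ecx=6-1=5
cmp ecx, 5  (cmp 5,5)
jne start: not taken
halt.

13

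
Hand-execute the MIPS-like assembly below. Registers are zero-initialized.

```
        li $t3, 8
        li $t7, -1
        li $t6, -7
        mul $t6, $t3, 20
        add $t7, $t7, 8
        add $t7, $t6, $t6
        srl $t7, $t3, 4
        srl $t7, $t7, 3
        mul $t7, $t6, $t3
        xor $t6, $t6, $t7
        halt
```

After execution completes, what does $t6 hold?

1440

li $t3, 8 → $t3=8
li $t7, -1 → $t7=-1
li $t6, -7 → $t6=-7
mul $t6, $t3, 20 → $t6=8*20=160
add $t7, $t7, 8 → $t7=(-1)+8=7
add $t7, $t6, $t6 → $t7=160+160=320
srl $t7, $t3, 4 → $t7=8>>4=0
srl $t7, $t7, 3 → $t7=0>>3=0
mul $t7, $t6, $t3 → $t7=160*8=1280
xor $t6, $t6, $t7 → $t6=160^1280=1440
halt.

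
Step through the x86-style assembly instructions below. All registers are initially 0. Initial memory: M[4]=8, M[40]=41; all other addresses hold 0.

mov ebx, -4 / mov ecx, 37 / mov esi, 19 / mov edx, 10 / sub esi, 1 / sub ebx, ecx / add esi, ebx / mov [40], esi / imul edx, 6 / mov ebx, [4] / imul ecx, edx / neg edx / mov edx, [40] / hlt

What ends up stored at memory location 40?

-23

mov ebx, -4 → ebx=-4
mov ecx, 37 → ecx=37
mov esi, 19 → esi=19
mov edx, 10 → edx=10
sub esi, 1 → esi=19-1=18
sub ebx, ecx → ebx=(-4)-37=-41
add esi, ebx → esi=18+(-41)=-23
mov [40], esi → M[40]=-23
imul edx, 6 → edx=10*6=60
mov ebx, [4] → ebx=M[4]=8
imul ecx, edx → ecx=37*60=2220
neg edx → edx=-(60)=-60
mov edx, [40] → edx=M[40]=-23
halt.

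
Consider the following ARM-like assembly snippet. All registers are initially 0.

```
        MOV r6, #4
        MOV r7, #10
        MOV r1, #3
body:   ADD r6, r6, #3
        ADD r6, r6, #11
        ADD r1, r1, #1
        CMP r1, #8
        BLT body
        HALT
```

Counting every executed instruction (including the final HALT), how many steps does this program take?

MOV r6, #4 → r6=4
MOV r7, #10 → r7=10
MOV r1, #3 → r1=3
ADD r6, r6, #3 → r6=4+3=7
ADD r6, r6, #11 → r6=7+11=18
ADD r1, r1, #1 → r1=3+1=4
CMP r1, #8  (cmp 4,8)
BLT body: taken
ADD r6, r6, #3 → r6=18+3=21
ADD r6, r6, #11 → r6=21+11=32
ADD r1, r1, #1 → r1=4+1=5
CMP r1, #8  (cmp 5,8)
BLT body: taken
ADD r6, r6, #3 → r6=32+3=35
ADD r6, r6, #11 → r6=35+11=46
ADD r1, r1, #1 → r1=5+1=6
CMP r1, #8  (cmp 6,8)
BLT body: taken
ADD r6, r6, #3 → r6=46+3=49
ADD r6, r6, #11 → r6=49+11=60
ADD r1, r1, #1 → r1=6+1=7
CMP r1, #8  (cmp 7,8)
BLT body: taken
ADD r6, r6, #3 → r6=60+3=63
ADD r6, r6, #11 → r6=63+11=74
ADD r1, r1, #1 → r1=7+1=8
CMP r1, #8  (cmp 8,8)
BLT body: not taken
halt.
Total executed instructions: 29.

29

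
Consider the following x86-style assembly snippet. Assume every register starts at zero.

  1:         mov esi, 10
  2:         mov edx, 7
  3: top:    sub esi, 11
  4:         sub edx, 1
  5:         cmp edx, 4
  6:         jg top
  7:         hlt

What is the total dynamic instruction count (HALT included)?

mov esi, 10 → esi=10
mov edx, 7 → edx=7
sub esi, 11 → esi=10-11=-1
sub edx, 1 → edx=7-1=6
cmp edx, 4  (cmp 6,4)
jg top: taken
sub esi, 11 → esi=(-1)-11=-12
sub edx, 1 → edx=6-1=5
cmp edx, 4  (cmp 5,4)
jg top: taken
sub esi, 11 → esi=(-12)-11=-23
sub edx, 1 → edx=5-1=4
cmp edx, 4  (cmp 4,4)
jg top: not taken
halt.
Total executed instructions: 15.

15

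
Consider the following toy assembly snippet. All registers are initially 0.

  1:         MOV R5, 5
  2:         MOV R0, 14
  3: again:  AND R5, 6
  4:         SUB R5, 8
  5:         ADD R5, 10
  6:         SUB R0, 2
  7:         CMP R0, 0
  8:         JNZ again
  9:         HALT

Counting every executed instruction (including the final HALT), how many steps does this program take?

45

MOV R5, 5 → R5=5
MOV R0, 14 → R0=14
AND R5, 6 → R5=5&6=4
SUB R5, 8 → R5=4-8=-4
ADD R5, 10 → R5=(-4)+10=6
SUB R0, 2 → R0=14-2=12
CMP R0, 0  (cmp 12,0)
JNZ again: taken
AND R5, 6 → R5=6&6=6
SUB R5, 8 → R5=6-8=-2
ADD R5, 10 → R5=(-2)+10=8
SUB R0, 2 → R0=12-2=10
CMP R0, 0  (cmp 10,0)
JNZ again: taken
AND R5, 6 → R5=8&6=0
SUB R5, 8 → R5=0-8=-8
ADD R5, 10 → R5=(-8)+10=2
SUB R0, 2 → R0=10-2=8
CMP R0, 0  (cmp 8,0)
JNZ again: taken
AND R5, 6 → R5=2&6=2
SUB R5, 8 → R5=2-8=-6
ADD R5, 10 → R5=(-6)+10=4
SUB R0, 2 → R0=8-2=6
CMP R0, 0  (cmp 6,0)
JNZ again: taken
AND R5, 6 → R5=4&6=4
SUB R5, 8 → R5=4-8=-4
ADD R5, 10 → R5=(-4)+10=6
SUB R0, 2 → R0=6-2=4
CMP R0, 0  (cmp 4,0)
JNZ again: taken
AND R5, 6 → R5=6&6=6
SUB R5, 8 → R5=6-8=-2
ADD R5, 10 → R5=(-2)+10=8
SUB R0, 2 → R0=4-2=2
CMP R0, 0  (cmp 2,0)
JNZ again: taken
AND R5, 6 → R5=8&6=0
SUB R5, 8 → R5=0-8=-8
ADD R5, 10 → R5=(-8)+10=2
SUB R0, 2 → R0=2-2=0
CMP R0, 0  (cmp 0,0)
JNZ again: not taken
halt.
Total executed instructions: 45.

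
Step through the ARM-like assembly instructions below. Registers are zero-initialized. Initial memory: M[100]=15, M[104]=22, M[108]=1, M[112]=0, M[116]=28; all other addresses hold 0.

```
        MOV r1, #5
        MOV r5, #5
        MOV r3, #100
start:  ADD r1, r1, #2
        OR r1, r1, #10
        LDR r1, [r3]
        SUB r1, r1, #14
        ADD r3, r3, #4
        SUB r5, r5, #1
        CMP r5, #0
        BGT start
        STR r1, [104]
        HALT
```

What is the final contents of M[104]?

r1=5
r5=5
r3=100
r1=5+2=7
r1=7|10=15
r1=M[100]=15
r1=15-14=1
r3=100+4=104
r5=5-1=4
CMP r5, #0  (cmp 4,0)
BGT start: taken
r1=1+2=3
r1=3|10=11
r1=M[104]=22
r1=22-14=8
r3=104+4=108
r5=4-1=3
CMP r5, #0  (cmp 3,0)
BGT start: taken
r1=8+2=10
r1=10|10=10
r1=M[108]=1
r1=1-14=-13
r3=108+4=112
r5=3-1=2
CMP r5, #0  (cmp 2,0)
BGT start: taken
r1=(-13)+2=-11
r1=(-11)|10=-1
r1=M[112]=0
r1=0-14=-14
r3=112+4=116
r5=2-1=1
CMP r5, #0  (cmp 1,0)
BGT start: taken
r1=(-14)+2=-12
r1=(-12)|10=-2
r1=M[116]=28
r1=28-14=14
r3=116+4=120
r5=1-1=0
CMP r5, #0  (cmp 0,0)
BGT start: not taken
STR r1, [104] → M[104]=14
halt.

14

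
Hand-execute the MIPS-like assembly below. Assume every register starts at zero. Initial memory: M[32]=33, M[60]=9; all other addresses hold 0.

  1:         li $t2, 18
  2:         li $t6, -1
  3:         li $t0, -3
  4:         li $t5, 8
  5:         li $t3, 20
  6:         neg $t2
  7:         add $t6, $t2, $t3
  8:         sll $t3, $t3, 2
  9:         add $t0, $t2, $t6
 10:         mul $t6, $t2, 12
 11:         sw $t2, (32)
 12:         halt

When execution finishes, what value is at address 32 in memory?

li $t2, 18 → $t2=18
li $t6, -1 → $t6=-1
li $t0, -3 → $t0=-3
li $t5, 8 → $t5=8
li $t3, 20 → $t3=20
neg $t2 → $t2=-(18)=-18
add $t6, $t2, $t3 → $t6=(-18)+20=2
sll $t3, $t3, 2 → $t3=20<<2=80
add $t0, $t2, $t6 → $t0=(-18)+2=-16
mul $t6, $t2, 12 → $t6=(-18)*12=-216
sw $t2, (32) → M[32]=-18
halt.

-18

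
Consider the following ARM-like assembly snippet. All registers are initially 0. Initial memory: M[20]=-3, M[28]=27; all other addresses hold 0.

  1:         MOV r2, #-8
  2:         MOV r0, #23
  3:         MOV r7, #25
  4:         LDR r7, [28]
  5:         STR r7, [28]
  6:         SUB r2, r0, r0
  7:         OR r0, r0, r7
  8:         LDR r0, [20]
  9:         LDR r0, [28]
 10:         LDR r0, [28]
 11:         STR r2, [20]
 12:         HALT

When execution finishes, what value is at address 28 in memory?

27

after MOV r2, #-8: r2=-8
after MOV r0, #23: r0=23
after MOV r7, #25: r7=25
after LDR r7, [28]: r7=M[28]=27
STR r7, [28] → M[28]=27
after SUB r2, r0, r0: r2=23-23=0
after OR r0, r0, r7: r0=23|27=31
after LDR r0, [20]: r0=M[20]=-3
after LDR r0, [28]: r0=M[28]=27
after LDR r0, [28]: r0=M[28]=27
STR r2, [20] → M[20]=0
halt.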